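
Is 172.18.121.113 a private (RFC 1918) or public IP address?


RFC 1918 private ranges:
  10.0.0.0/8 (10.0.0.0 - 10.255.255.255)
  172.16.0.0/12 (172.16.0.0 - 172.31.255.255)
  192.168.0.0/16 (192.168.0.0 - 192.168.255.255)
Private (in 172.16.0.0/12)


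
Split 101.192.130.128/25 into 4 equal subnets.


New prefix = 25 + 2 = 27
Each subnet has 32 addresses
  101.192.130.128/27
  101.192.130.160/27
  101.192.130.192/27
  101.192.130.224/27
Subnets: 101.192.130.128/27, 101.192.130.160/27, 101.192.130.192/27, 101.192.130.224/27


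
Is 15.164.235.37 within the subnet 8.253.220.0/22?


Subnet network: 8.253.220.0
Test IP AND mask: 15.164.232.0
No, 15.164.235.37 is not in 8.253.220.0/22


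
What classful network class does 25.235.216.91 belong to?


First octet: 25
Binary: 00011001
0xxxxxxx -> Class A (1-126)
Class A, default mask 255.0.0.0 (/8)


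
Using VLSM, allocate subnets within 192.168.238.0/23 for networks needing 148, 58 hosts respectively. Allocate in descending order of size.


148 hosts -> /24 (254 usable): 192.168.238.0/24
58 hosts -> /26 (62 usable): 192.168.239.0/26
Allocation: 192.168.238.0/24 (148 hosts, 254 usable); 192.168.239.0/26 (58 hosts, 62 usable)


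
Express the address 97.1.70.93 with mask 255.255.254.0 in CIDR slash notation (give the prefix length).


Binary: 11111111.11111111.11111110.00000000
Count leading 1s
Prefix: /23


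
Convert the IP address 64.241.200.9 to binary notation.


64 = 01000000
241 = 11110001
200 = 11001000
9 = 00001001
Binary: 01000000.11110001.11001000.00001001


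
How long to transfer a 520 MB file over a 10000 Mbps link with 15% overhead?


Effective throughput = 10000 * (1 - 15/100) = 8500 Mbps
File size in Mb = 520 * 8 = 4160 Mb
Time = 4160 / 8500
Time = 0.4894 seconds


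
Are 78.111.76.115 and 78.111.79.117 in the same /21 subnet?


Mask: 255.255.248.0
78.111.76.115 AND mask = 78.111.72.0
78.111.79.117 AND mask = 78.111.72.0
Yes, same subnet (78.111.72.0)


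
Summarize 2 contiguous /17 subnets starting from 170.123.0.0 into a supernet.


Original prefix: /17
Number of subnets: 2 = 2^1
New prefix = 17 - 1 = 16
Supernet: 170.123.0.0/16


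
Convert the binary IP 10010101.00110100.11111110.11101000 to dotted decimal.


10010101 = 149
00110100 = 52
11111110 = 254
11101000 = 232
IP: 149.52.254.232


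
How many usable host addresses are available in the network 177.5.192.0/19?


Host bits = 32 - 19 = 13
Total addresses = 2^13 = 8192
Usable = total - 2 (network and broadcast)
Usable hosts: 8190


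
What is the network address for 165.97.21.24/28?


IP:   10100101.01100001.00010101.00011000
Mask: 11111111.11111111.11111111.11110000
AND operation:
Net:  10100101.01100001.00010101.00010000
Network: 165.97.21.16/28


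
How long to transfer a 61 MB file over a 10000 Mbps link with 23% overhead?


Effective throughput = 10000 * (1 - 23/100) = 7700 Mbps
File size in Mb = 61 * 8 = 488 Mb
Time = 488 / 7700
Time = 0.0634 seconds


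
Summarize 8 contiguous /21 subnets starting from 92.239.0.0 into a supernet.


Original prefix: /21
Number of subnets: 8 = 2^3
New prefix = 21 - 3 = 18
Supernet: 92.239.0.0/18


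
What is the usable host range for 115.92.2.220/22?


Network: 115.92.0.0
Broadcast: 115.92.3.255
First usable = network + 1
Last usable = broadcast - 1
Range: 115.92.0.1 to 115.92.3.254


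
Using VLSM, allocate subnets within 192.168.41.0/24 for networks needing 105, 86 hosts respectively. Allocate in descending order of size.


105 hosts -> /25 (126 usable): 192.168.41.0/25
86 hosts -> /25 (126 usable): 192.168.41.128/25
Allocation: 192.168.41.0/25 (105 hosts, 126 usable); 192.168.41.128/25 (86 hosts, 126 usable)


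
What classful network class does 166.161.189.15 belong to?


First octet: 166
Binary: 10100110
10xxxxxx -> Class B (128-191)
Class B, default mask 255.255.0.0 (/16)


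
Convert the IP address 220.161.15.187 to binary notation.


220 = 11011100
161 = 10100001
15 = 00001111
187 = 10111011
Binary: 11011100.10100001.00001111.10111011


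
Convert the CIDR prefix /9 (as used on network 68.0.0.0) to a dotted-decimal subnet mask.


/9 means 9 network bits, 23 host bits
Binary: 11111111100000000000000000000000
Mask: 255.128.0.0


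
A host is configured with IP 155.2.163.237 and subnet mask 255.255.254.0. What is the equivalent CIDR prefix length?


Binary: 11111111.11111111.11111110.00000000
Count leading 1s
Prefix: /23


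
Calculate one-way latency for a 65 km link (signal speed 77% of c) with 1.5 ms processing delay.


Speed = 0.77 * 3e5 km/s = 231000 km/s
Propagation delay = 65 / 231000 = 0.0003 s = 0.2814 ms
Processing delay = 1.5 ms
Total one-way latency = 1.7814 ms


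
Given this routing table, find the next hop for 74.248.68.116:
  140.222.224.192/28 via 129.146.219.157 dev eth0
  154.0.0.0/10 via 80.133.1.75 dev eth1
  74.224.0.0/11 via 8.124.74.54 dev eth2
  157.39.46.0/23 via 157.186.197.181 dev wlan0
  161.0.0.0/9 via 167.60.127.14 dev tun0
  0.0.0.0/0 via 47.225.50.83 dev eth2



Longest prefix match for 74.248.68.116:
  /28 140.222.224.192: no
  /10 154.0.0.0: no
  /11 74.224.0.0: MATCH
  /23 157.39.46.0: no
  /9 161.0.0.0: no
  /0 0.0.0.0: MATCH
Selected: next-hop 8.124.74.54 via eth2 (matched /11)


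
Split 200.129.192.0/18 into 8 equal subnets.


New prefix = 18 + 3 = 21
Each subnet has 2048 addresses
  200.129.192.0/21
  200.129.200.0/21
  200.129.208.0/21
  200.129.216.0/21
  200.129.224.0/21
  200.129.232.0/21
  200.129.240.0/21
  200.129.248.0/21
Subnets: 200.129.192.0/21, 200.129.200.0/21, 200.129.208.0/21, 200.129.216.0/21, 200.129.224.0/21, 200.129.232.0/21, 200.129.240.0/21, 200.129.248.0/21


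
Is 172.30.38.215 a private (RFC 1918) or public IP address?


RFC 1918 private ranges:
  10.0.0.0/8 (10.0.0.0 - 10.255.255.255)
  172.16.0.0/12 (172.16.0.0 - 172.31.255.255)
  192.168.0.0/16 (192.168.0.0 - 192.168.255.255)
Private (in 172.16.0.0/12)


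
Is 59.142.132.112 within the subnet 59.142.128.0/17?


Subnet network: 59.142.128.0
Test IP AND mask: 59.142.128.0
Yes, 59.142.132.112 is in 59.142.128.0/17


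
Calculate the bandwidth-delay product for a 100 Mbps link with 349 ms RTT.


BDP = bandwidth * RTT
= 100 Mbps * 349 ms
= 100 * 1e6 * 349 / 1000 bits
= 34900000 bits
= 4362500 bytes
= 4260.2539 KB
BDP = 34900000 bits (4362500 bytes)


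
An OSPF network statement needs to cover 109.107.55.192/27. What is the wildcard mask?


Subnet mask: 255.255.255.224
Wildcard = 255.255.255.255 - subnet mask
255 - 255 = 0
255 - 255 = 0
255 - 255 = 0
255 - 224 = 31
Wildcard: 0.0.0.31


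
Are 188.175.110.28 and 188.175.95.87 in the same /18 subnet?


Mask: 255.255.192.0
188.175.110.28 AND mask = 188.175.64.0
188.175.95.87 AND mask = 188.175.64.0
Yes, same subnet (188.175.64.0)


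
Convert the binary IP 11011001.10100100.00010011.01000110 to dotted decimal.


11011001 = 217
10100100 = 164
00010011 = 19
01000110 = 70
IP: 217.164.19.70


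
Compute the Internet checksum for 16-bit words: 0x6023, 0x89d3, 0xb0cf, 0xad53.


Sum all words (with carry folding):
+ 0x6023 = 0x6023
+ 0x89d3 = 0xe9f6
+ 0xb0cf = 0x9ac6
+ 0xad53 = 0x481a
One's complement: ~0x481a
Checksum = 0xb7e5


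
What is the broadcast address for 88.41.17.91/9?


Network: 88.0.0.0/9
Host bits = 23
Set all host bits to 1:
Broadcast: 88.127.255.255


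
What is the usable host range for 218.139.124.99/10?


Network: 218.128.0.0
Broadcast: 218.191.255.255
First usable = network + 1
Last usable = broadcast - 1
Range: 218.128.0.1 to 218.191.255.254


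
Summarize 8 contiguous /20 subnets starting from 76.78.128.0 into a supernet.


Original prefix: /20
Number of subnets: 8 = 2^3
New prefix = 20 - 3 = 17
Supernet: 76.78.128.0/17


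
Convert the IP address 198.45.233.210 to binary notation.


198 = 11000110
45 = 00101101
233 = 11101001
210 = 11010010
Binary: 11000110.00101101.11101001.11010010


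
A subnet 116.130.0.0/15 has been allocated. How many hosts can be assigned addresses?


Host bits = 32 - 15 = 17
Total addresses = 2^17 = 131072
Usable = total - 2 (network and broadcast)
Usable hosts: 131070


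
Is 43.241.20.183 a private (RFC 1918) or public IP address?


RFC 1918 private ranges:
  10.0.0.0/8 (10.0.0.0 - 10.255.255.255)
  172.16.0.0/12 (172.16.0.0 - 172.31.255.255)
  192.168.0.0/16 (192.168.0.0 - 192.168.255.255)
Public (not in any RFC 1918 range)


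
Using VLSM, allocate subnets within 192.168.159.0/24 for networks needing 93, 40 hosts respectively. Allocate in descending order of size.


93 hosts -> /25 (126 usable): 192.168.159.0/25
40 hosts -> /26 (62 usable): 192.168.159.128/26
Allocation: 192.168.159.0/25 (93 hosts, 126 usable); 192.168.159.128/26 (40 hosts, 62 usable)


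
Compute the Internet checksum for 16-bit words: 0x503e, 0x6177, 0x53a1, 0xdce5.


Sum all words (with carry folding):
+ 0x503e = 0x503e
+ 0x6177 = 0xb1b5
+ 0x53a1 = 0x0557
+ 0xdce5 = 0xe23c
One's complement: ~0xe23c
Checksum = 0x1dc3


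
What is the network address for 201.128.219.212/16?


IP:   11001001.10000000.11011011.11010100
Mask: 11111111.11111111.00000000.00000000
AND operation:
Net:  11001001.10000000.00000000.00000000
Network: 201.128.0.0/16


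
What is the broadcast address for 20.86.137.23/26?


Network: 20.86.137.0/26
Host bits = 6
Set all host bits to 1:
Broadcast: 20.86.137.63


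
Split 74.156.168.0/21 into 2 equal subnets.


New prefix = 21 + 1 = 22
Each subnet has 1024 addresses
  74.156.168.0/22
  74.156.172.0/22
Subnets: 74.156.168.0/22, 74.156.172.0/22


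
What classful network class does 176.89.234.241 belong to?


First octet: 176
Binary: 10110000
10xxxxxx -> Class B (128-191)
Class B, default mask 255.255.0.0 (/16)


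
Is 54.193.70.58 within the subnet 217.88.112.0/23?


Subnet network: 217.88.112.0
Test IP AND mask: 54.193.70.0
No, 54.193.70.58 is not in 217.88.112.0/23


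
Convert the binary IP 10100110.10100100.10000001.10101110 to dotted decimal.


10100110 = 166
10100100 = 164
10000001 = 129
10101110 = 174
IP: 166.164.129.174


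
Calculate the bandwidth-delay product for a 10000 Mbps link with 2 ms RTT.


BDP = bandwidth * RTT
= 10000 Mbps * 2 ms
= 10000 * 1e6 * 2 / 1000 bits
= 20000000 bits
= 2500000 bytes
= 2441.4062 KB
BDP = 20000000 bits (2500000 bytes)


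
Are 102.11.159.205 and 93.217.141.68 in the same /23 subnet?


Mask: 255.255.254.0
102.11.159.205 AND mask = 102.11.158.0
93.217.141.68 AND mask = 93.217.140.0
No, different subnets (102.11.158.0 vs 93.217.140.0)


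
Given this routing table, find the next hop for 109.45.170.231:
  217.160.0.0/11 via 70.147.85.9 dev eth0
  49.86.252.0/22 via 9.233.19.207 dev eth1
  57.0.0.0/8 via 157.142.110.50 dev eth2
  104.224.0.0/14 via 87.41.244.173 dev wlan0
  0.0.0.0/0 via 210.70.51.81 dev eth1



Longest prefix match for 109.45.170.231:
  /11 217.160.0.0: no
  /22 49.86.252.0: no
  /8 57.0.0.0: no
  /14 104.224.0.0: no
  /0 0.0.0.0: MATCH
Selected: next-hop 210.70.51.81 via eth1 (matched /0)


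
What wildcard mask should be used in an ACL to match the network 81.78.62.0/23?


Subnet mask: 255.255.254.0
Wildcard = 255.255.255.255 - subnet mask
255 - 255 = 0
255 - 255 = 0
255 - 254 = 1
255 - 0 = 255
Wildcard: 0.0.1.255


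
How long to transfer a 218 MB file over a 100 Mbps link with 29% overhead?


Effective throughput = 100 * (1 - 29/100) = 71 Mbps
File size in Mb = 218 * 8 = 1744 Mb
Time = 1744 / 71
Time = 24.5634 seconds


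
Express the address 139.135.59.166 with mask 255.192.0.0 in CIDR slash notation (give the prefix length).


Binary: 11111111.11000000.00000000.00000000
Count leading 1s
Prefix: /10


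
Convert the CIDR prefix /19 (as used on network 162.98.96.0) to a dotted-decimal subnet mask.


/19 means 19 network bits, 13 host bits
Binary: 11111111111111111110000000000000
Mask: 255.255.224.0


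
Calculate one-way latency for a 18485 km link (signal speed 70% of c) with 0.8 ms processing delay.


Speed = 0.7 * 3e5 km/s = 210000 km/s
Propagation delay = 18485 / 210000 = 0.088 s = 88.0238 ms
Processing delay = 0.8 ms
Total one-way latency = 88.8238 ms


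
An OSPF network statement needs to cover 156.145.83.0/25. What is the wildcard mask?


Subnet mask: 255.255.255.128
Wildcard = 255.255.255.255 - subnet mask
255 - 255 = 0
255 - 255 = 0
255 - 255 = 0
255 - 128 = 127
Wildcard: 0.0.0.127


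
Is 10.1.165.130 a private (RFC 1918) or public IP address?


RFC 1918 private ranges:
  10.0.0.0/8 (10.0.0.0 - 10.255.255.255)
  172.16.0.0/12 (172.16.0.0 - 172.31.255.255)
  192.168.0.0/16 (192.168.0.0 - 192.168.255.255)
Private (in 10.0.0.0/8)


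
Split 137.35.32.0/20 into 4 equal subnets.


New prefix = 20 + 2 = 22
Each subnet has 1024 addresses
  137.35.32.0/22
  137.35.36.0/22
  137.35.40.0/22
  137.35.44.0/22
Subnets: 137.35.32.0/22, 137.35.36.0/22, 137.35.40.0/22, 137.35.44.0/22


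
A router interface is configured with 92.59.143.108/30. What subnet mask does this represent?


/30 means 30 network bits, 2 host bits
Binary: 11111111111111111111111111111100
Mask: 255.255.255.252


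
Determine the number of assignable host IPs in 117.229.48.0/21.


Host bits = 32 - 21 = 11
Total addresses = 2^11 = 2048
Usable = total - 2 (network and broadcast)
Usable hosts: 2046


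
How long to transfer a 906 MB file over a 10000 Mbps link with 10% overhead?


Effective throughput = 10000 * (1 - 10/100) = 9000 Mbps
File size in Mb = 906 * 8 = 7248 Mb
Time = 7248 / 9000
Time = 0.8053 seconds


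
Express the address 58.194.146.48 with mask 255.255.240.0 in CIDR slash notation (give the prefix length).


Binary: 11111111.11111111.11110000.00000000
Count leading 1s
Prefix: /20


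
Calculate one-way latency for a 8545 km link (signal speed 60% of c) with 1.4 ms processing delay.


Speed = 0.6 * 3e5 km/s = 180000 km/s
Propagation delay = 8545 / 180000 = 0.0475 s = 47.4722 ms
Processing delay = 1.4 ms
Total one-way latency = 48.8722 ms


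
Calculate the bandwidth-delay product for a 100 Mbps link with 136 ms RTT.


BDP = bandwidth * RTT
= 100 Mbps * 136 ms
= 100 * 1e6 * 136 / 1000 bits
= 13600000 bits
= 1700000 bytes
= 1660.1562 KB
BDP = 13600000 bits (1700000 bytes)


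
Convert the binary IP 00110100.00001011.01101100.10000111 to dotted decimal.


00110100 = 52
00001011 = 11
01101100 = 108
10000111 = 135
IP: 52.11.108.135


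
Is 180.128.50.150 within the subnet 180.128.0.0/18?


Subnet network: 180.128.0.0
Test IP AND mask: 180.128.0.0
Yes, 180.128.50.150 is in 180.128.0.0/18


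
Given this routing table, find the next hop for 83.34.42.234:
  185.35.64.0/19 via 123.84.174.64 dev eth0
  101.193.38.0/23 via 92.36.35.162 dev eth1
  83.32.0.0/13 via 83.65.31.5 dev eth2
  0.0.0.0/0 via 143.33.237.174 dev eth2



Longest prefix match for 83.34.42.234:
  /19 185.35.64.0: no
  /23 101.193.38.0: no
  /13 83.32.0.0: MATCH
  /0 0.0.0.0: MATCH
Selected: next-hop 83.65.31.5 via eth2 (matched /13)


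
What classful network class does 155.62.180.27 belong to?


First octet: 155
Binary: 10011011
10xxxxxx -> Class B (128-191)
Class B, default mask 255.255.0.0 (/16)


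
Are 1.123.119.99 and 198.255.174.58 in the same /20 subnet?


Mask: 255.255.240.0
1.123.119.99 AND mask = 1.123.112.0
198.255.174.58 AND mask = 198.255.160.0
No, different subnets (1.123.112.0 vs 198.255.160.0)


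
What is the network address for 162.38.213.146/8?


IP:   10100010.00100110.11010101.10010010
Mask: 11111111.00000000.00000000.00000000
AND operation:
Net:  10100010.00000000.00000000.00000000
Network: 162.0.0.0/8


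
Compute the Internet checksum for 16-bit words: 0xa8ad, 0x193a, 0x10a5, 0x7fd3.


Sum all words (with carry folding):
+ 0xa8ad = 0xa8ad
+ 0x193a = 0xc1e7
+ 0x10a5 = 0xd28c
+ 0x7fd3 = 0x5260
One's complement: ~0x5260
Checksum = 0xad9f


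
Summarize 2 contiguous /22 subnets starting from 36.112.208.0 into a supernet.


Original prefix: /22
Number of subnets: 2 = 2^1
New prefix = 22 - 1 = 21
Supernet: 36.112.208.0/21


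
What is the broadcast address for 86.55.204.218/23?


Network: 86.55.204.0/23
Host bits = 9
Set all host bits to 1:
Broadcast: 86.55.205.255


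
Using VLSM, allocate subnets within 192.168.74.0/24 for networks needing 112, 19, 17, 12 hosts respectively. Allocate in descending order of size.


112 hosts -> /25 (126 usable): 192.168.74.0/25
19 hosts -> /27 (30 usable): 192.168.74.128/27
17 hosts -> /27 (30 usable): 192.168.74.160/27
12 hosts -> /28 (14 usable): 192.168.74.192/28
Allocation: 192.168.74.0/25 (112 hosts, 126 usable); 192.168.74.128/27 (19 hosts, 30 usable); 192.168.74.160/27 (17 hosts, 30 usable); 192.168.74.192/28 (12 hosts, 14 usable)


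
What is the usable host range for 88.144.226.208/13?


Network: 88.144.0.0
Broadcast: 88.151.255.255
First usable = network + 1
Last usable = broadcast - 1
Range: 88.144.0.1 to 88.151.255.254


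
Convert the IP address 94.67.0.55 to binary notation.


94 = 01011110
67 = 01000011
0 = 00000000
55 = 00110111
Binary: 01011110.01000011.00000000.00110111


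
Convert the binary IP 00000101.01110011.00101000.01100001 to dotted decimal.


00000101 = 5
01110011 = 115
00101000 = 40
01100001 = 97
IP: 5.115.40.97


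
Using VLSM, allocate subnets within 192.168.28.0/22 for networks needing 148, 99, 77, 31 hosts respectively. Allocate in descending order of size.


148 hosts -> /24 (254 usable): 192.168.28.0/24
99 hosts -> /25 (126 usable): 192.168.29.0/25
77 hosts -> /25 (126 usable): 192.168.29.128/25
31 hosts -> /26 (62 usable): 192.168.30.0/26
Allocation: 192.168.28.0/24 (148 hosts, 254 usable); 192.168.29.0/25 (99 hosts, 126 usable); 192.168.29.128/25 (77 hosts, 126 usable); 192.168.30.0/26 (31 hosts, 62 usable)


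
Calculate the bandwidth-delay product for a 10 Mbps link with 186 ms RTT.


BDP = bandwidth * RTT
= 10 Mbps * 186 ms
= 10 * 1e6 * 186 / 1000 bits
= 1860000 bits
= 232500 bytes
= 227.0508 KB
BDP = 1860000 bits (232500 bytes)


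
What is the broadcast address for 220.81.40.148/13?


Network: 220.80.0.0/13
Host bits = 19
Set all host bits to 1:
Broadcast: 220.87.255.255


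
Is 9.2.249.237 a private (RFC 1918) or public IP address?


RFC 1918 private ranges:
  10.0.0.0/8 (10.0.0.0 - 10.255.255.255)
  172.16.0.0/12 (172.16.0.0 - 172.31.255.255)
  192.168.0.0/16 (192.168.0.0 - 192.168.255.255)
Public (not in any RFC 1918 range)


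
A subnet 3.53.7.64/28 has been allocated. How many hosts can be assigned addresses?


Host bits = 32 - 28 = 4
Total addresses = 2^4 = 16
Usable = total - 2 (network and broadcast)
Usable hosts: 14


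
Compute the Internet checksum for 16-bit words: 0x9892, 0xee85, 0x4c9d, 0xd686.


Sum all words (with carry folding):
+ 0x9892 = 0x9892
+ 0xee85 = 0x8718
+ 0x4c9d = 0xd3b5
+ 0xd686 = 0xaa3c
One's complement: ~0xaa3c
Checksum = 0x55c3


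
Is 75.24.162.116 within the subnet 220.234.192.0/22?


Subnet network: 220.234.192.0
Test IP AND mask: 75.24.160.0
No, 75.24.162.116 is not in 220.234.192.0/22


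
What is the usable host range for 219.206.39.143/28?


Network: 219.206.39.128
Broadcast: 219.206.39.143
First usable = network + 1
Last usable = broadcast - 1
Range: 219.206.39.129 to 219.206.39.142


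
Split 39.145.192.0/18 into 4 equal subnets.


New prefix = 18 + 2 = 20
Each subnet has 4096 addresses
  39.145.192.0/20
  39.145.208.0/20
  39.145.224.0/20
  39.145.240.0/20
Subnets: 39.145.192.0/20, 39.145.208.0/20, 39.145.224.0/20, 39.145.240.0/20


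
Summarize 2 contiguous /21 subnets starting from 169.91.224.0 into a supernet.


Original prefix: /21
Number of subnets: 2 = 2^1
New prefix = 21 - 1 = 20
Supernet: 169.91.224.0/20


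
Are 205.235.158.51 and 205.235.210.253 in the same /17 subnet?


Mask: 255.255.128.0
205.235.158.51 AND mask = 205.235.128.0
205.235.210.253 AND mask = 205.235.128.0
Yes, same subnet (205.235.128.0)


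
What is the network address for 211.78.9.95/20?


IP:   11010011.01001110.00001001.01011111
Mask: 11111111.11111111.11110000.00000000
AND operation:
Net:  11010011.01001110.00000000.00000000
Network: 211.78.0.0/20


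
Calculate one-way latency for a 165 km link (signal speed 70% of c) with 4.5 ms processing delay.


Speed = 0.7 * 3e5 km/s = 210000 km/s
Propagation delay = 165 / 210000 = 0.0008 s = 0.7857 ms
Processing delay = 4.5 ms
Total one-way latency = 5.2857 ms


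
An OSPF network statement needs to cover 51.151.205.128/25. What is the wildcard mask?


Subnet mask: 255.255.255.128
Wildcard = 255.255.255.255 - subnet mask
255 - 255 = 0
255 - 255 = 0
255 - 255 = 0
255 - 128 = 127
Wildcard: 0.0.0.127


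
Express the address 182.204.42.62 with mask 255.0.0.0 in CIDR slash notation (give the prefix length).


Binary: 11111111.00000000.00000000.00000000
Count leading 1s
Prefix: /8


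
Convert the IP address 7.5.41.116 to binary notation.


7 = 00000111
5 = 00000101
41 = 00101001
116 = 01110100
Binary: 00000111.00000101.00101001.01110100


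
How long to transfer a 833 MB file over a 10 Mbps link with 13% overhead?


Effective throughput = 10 * (1 - 13/100) = 8.7 Mbps
File size in Mb = 833 * 8 = 6664 Mb
Time = 6664 / 8.7
Time = 765.977 seconds


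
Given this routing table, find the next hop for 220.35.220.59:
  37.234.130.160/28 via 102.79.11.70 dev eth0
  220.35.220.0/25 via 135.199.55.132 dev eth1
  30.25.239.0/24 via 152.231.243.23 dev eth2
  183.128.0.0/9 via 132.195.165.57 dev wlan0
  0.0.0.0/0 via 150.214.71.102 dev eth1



Longest prefix match for 220.35.220.59:
  /28 37.234.130.160: no
  /25 220.35.220.0: MATCH
  /24 30.25.239.0: no
  /9 183.128.0.0: no
  /0 0.0.0.0: MATCH
Selected: next-hop 135.199.55.132 via eth1 (matched /25)


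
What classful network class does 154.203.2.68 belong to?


First octet: 154
Binary: 10011010
10xxxxxx -> Class B (128-191)
Class B, default mask 255.255.0.0 (/16)


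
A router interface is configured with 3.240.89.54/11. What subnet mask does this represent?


/11 means 11 network bits, 21 host bits
Binary: 11111111111000000000000000000000
Mask: 255.224.0.0


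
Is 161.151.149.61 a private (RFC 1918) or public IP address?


RFC 1918 private ranges:
  10.0.0.0/8 (10.0.0.0 - 10.255.255.255)
  172.16.0.0/12 (172.16.0.0 - 172.31.255.255)
  192.168.0.0/16 (192.168.0.0 - 192.168.255.255)
Public (not in any RFC 1918 range)


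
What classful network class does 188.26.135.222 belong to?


First octet: 188
Binary: 10111100
10xxxxxx -> Class B (128-191)
Class B, default mask 255.255.0.0 (/16)


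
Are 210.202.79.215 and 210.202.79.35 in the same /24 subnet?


Mask: 255.255.255.0
210.202.79.215 AND mask = 210.202.79.0
210.202.79.35 AND mask = 210.202.79.0
Yes, same subnet (210.202.79.0)


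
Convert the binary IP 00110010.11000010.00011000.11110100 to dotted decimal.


00110010 = 50
11000010 = 194
00011000 = 24
11110100 = 244
IP: 50.194.24.244


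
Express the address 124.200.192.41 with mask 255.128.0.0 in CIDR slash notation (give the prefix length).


Binary: 11111111.10000000.00000000.00000000
Count leading 1s
Prefix: /9


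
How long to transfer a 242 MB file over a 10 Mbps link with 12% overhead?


Effective throughput = 10 * (1 - 12/100) = 8.8 Mbps
File size in Mb = 242 * 8 = 1936 Mb
Time = 1936 / 8.8
Time = 220.0 seconds


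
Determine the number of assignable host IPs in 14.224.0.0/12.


Host bits = 32 - 12 = 20
Total addresses = 2^20 = 1048576
Usable = total - 2 (network and broadcast)
Usable hosts: 1048574


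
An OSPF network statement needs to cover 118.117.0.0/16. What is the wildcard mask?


Subnet mask: 255.255.0.0
Wildcard = 255.255.255.255 - subnet mask
255 - 255 = 0
255 - 255 = 0
255 - 0 = 255
255 - 0 = 255
Wildcard: 0.0.255.255


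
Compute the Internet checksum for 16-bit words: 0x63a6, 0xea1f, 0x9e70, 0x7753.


Sum all words (with carry folding):
+ 0x63a6 = 0x63a6
+ 0xea1f = 0x4dc6
+ 0x9e70 = 0xec36
+ 0x7753 = 0x638a
One's complement: ~0x638a
Checksum = 0x9c75


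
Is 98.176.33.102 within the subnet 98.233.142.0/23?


Subnet network: 98.233.142.0
Test IP AND mask: 98.176.32.0
No, 98.176.33.102 is not in 98.233.142.0/23


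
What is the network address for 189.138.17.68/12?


IP:   10111101.10001010.00010001.01000100
Mask: 11111111.11110000.00000000.00000000
AND operation:
Net:  10111101.10000000.00000000.00000000
Network: 189.128.0.0/12


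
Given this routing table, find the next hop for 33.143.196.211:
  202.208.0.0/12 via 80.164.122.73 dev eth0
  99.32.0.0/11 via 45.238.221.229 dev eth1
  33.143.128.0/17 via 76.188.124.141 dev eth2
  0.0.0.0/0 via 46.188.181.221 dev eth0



Longest prefix match for 33.143.196.211:
  /12 202.208.0.0: no
  /11 99.32.0.0: no
  /17 33.143.128.0: MATCH
  /0 0.0.0.0: MATCH
Selected: next-hop 76.188.124.141 via eth2 (matched /17)


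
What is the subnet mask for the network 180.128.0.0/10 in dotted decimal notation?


/10 means 10 network bits, 22 host bits
Binary: 11111111110000000000000000000000
Mask: 255.192.0.0


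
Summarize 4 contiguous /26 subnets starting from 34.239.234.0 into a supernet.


Original prefix: /26
Number of subnets: 4 = 2^2
New prefix = 26 - 2 = 24
Supernet: 34.239.234.0/24


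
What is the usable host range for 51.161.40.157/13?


Network: 51.160.0.0
Broadcast: 51.167.255.255
First usable = network + 1
Last usable = broadcast - 1
Range: 51.160.0.1 to 51.167.255.254


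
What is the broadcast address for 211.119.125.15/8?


Network: 211.0.0.0/8
Host bits = 24
Set all host bits to 1:
Broadcast: 211.255.255.255


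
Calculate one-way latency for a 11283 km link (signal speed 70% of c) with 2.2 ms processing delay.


Speed = 0.7 * 3e5 km/s = 210000 km/s
Propagation delay = 11283 / 210000 = 0.0537 s = 53.7286 ms
Processing delay = 2.2 ms
Total one-way latency = 55.9286 ms


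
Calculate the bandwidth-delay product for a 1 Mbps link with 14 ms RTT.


BDP = bandwidth * RTT
= 1 Mbps * 14 ms
= 1 * 1e6 * 14 / 1000 bits
= 14000 bits
= 1750 bytes
= 1.709 KB
BDP = 14000 bits (1750 bytes)


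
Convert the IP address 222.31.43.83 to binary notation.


222 = 11011110
31 = 00011111
43 = 00101011
83 = 01010011
Binary: 11011110.00011111.00101011.01010011


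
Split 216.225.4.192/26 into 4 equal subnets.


New prefix = 26 + 2 = 28
Each subnet has 16 addresses
  216.225.4.192/28
  216.225.4.208/28
  216.225.4.224/28
  216.225.4.240/28
Subnets: 216.225.4.192/28, 216.225.4.208/28, 216.225.4.224/28, 216.225.4.240/28


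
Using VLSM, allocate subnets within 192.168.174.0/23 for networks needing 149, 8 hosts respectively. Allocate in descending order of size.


149 hosts -> /24 (254 usable): 192.168.174.0/24
8 hosts -> /28 (14 usable): 192.168.175.0/28
Allocation: 192.168.174.0/24 (149 hosts, 254 usable); 192.168.175.0/28 (8 hosts, 14 usable)


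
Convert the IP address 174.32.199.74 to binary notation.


174 = 10101110
32 = 00100000
199 = 11000111
74 = 01001010
Binary: 10101110.00100000.11000111.01001010


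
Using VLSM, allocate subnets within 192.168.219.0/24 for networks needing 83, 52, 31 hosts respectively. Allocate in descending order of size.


83 hosts -> /25 (126 usable): 192.168.219.0/25
52 hosts -> /26 (62 usable): 192.168.219.128/26
31 hosts -> /26 (62 usable): 192.168.219.192/26
Allocation: 192.168.219.0/25 (83 hosts, 126 usable); 192.168.219.128/26 (52 hosts, 62 usable); 192.168.219.192/26 (31 hosts, 62 usable)


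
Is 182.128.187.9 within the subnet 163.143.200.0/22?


Subnet network: 163.143.200.0
Test IP AND mask: 182.128.184.0
No, 182.128.187.9 is not in 163.143.200.0/22


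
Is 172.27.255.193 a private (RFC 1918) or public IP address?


RFC 1918 private ranges:
  10.0.0.0/8 (10.0.0.0 - 10.255.255.255)
  172.16.0.0/12 (172.16.0.0 - 172.31.255.255)
  192.168.0.0/16 (192.168.0.0 - 192.168.255.255)
Private (in 172.16.0.0/12)


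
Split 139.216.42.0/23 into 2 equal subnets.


New prefix = 23 + 1 = 24
Each subnet has 256 addresses
  139.216.42.0/24
  139.216.43.0/24
Subnets: 139.216.42.0/24, 139.216.43.0/24


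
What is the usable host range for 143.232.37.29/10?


Network: 143.192.0.0
Broadcast: 143.255.255.255
First usable = network + 1
Last usable = broadcast - 1
Range: 143.192.0.1 to 143.255.255.254


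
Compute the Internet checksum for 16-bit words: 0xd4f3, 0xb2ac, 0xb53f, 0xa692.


Sum all words (with carry folding):
+ 0xd4f3 = 0xd4f3
+ 0xb2ac = 0x87a0
+ 0xb53f = 0x3ce0
+ 0xa692 = 0xe372
One's complement: ~0xe372
Checksum = 0x1c8d


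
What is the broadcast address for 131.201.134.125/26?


Network: 131.201.134.64/26
Host bits = 6
Set all host bits to 1:
Broadcast: 131.201.134.127


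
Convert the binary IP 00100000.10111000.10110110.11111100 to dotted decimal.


00100000 = 32
10111000 = 184
10110110 = 182
11111100 = 252
IP: 32.184.182.252


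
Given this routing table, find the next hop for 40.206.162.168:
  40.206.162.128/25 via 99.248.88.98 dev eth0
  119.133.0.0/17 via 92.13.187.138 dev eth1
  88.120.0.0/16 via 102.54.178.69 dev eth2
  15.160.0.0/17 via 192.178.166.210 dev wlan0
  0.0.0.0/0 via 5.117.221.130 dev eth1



Longest prefix match for 40.206.162.168:
  /25 40.206.162.128: MATCH
  /17 119.133.0.0: no
  /16 88.120.0.0: no
  /17 15.160.0.0: no
  /0 0.0.0.0: MATCH
Selected: next-hop 99.248.88.98 via eth0 (matched /25)


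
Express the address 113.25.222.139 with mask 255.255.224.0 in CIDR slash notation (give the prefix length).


Binary: 11111111.11111111.11100000.00000000
Count leading 1s
Prefix: /19


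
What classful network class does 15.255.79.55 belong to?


First octet: 15
Binary: 00001111
0xxxxxxx -> Class A (1-126)
Class A, default mask 255.0.0.0 (/8)


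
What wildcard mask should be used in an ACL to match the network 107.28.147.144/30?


Subnet mask: 255.255.255.252
Wildcard = 255.255.255.255 - subnet mask
255 - 255 = 0
255 - 255 = 0
255 - 255 = 0
255 - 252 = 3
Wildcard: 0.0.0.3


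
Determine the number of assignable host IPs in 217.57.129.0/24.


Host bits = 32 - 24 = 8
Total addresses = 2^8 = 256
Usable = total - 2 (network and broadcast)
Usable hosts: 254


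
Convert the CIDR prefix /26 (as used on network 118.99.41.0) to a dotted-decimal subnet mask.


/26 means 26 network bits, 6 host bits
Binary: 11111111111111111111111111000000
Mask: 255.255.255.192


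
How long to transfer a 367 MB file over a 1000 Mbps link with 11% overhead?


Effective throughput = 1000 * (1 - 11/100) = 890 Mbps
File size in Mb = 367 * 8 = 2936 Mb
Time = 2936 / 890
Time = 3.2989 seconds


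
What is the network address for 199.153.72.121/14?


IP:   11000111.10011001.01001000.01111001
Mask: 11111111.11111100.00000000.00000000
AND operation:
Net:  11000111.10011000.00000000.00000000
Network: 199.152.0.0/14


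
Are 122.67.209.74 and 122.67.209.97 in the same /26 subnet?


Mask: 255.255.255.192
122.67.209.74 AND mask = 122.67.209.64
122.67.209.97 AND mask = 122.67.209.64
Yes, same subnet (122.67.209.64)


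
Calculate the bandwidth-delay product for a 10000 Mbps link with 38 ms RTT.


BDP = bandwidth * RTT
= 10000 Mbps * 38 ms
= 10000 * 1e6 * 38 / 1000 bits
= 380000000 bits
= 47500000 bytes
= 46386.7188 KB
BDP = 380000000 bits (47500000 bytes)


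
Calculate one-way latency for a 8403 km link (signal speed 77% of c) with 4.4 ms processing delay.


Speed = 0.77 * 3e5 km/s = 231000 km/s
Propagation delay = 8403 / 231000 = 0.0364 s = 36.3766 ms
Processing delay = 4.4 ms
Total one-way latency = 40.7766 ms


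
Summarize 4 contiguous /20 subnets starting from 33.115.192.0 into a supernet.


Original prefix: /20
Number of subnets: 4 = 2^2
New prefix = 20 - 2 = 18
Supernet: 33.115.192.0/18


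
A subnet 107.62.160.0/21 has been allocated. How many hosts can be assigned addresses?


Host bits = 32 - 21 = 11
Total addresses = 2^11 = 2048
Usable = total - 2 (network and broadcast)
Usable hosts: 2046


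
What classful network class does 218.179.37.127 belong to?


First octet: 218
Binary: 11011010
110xxxxx -> Class C (192-223)
Class C, default mask 255.255.255.0 (/24)


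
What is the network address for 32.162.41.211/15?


IP:   00100000.10100010.00101001.11010011
Mask: 11111111.11111110.00000000.00000000
AND operation:
Net:  00100000.10100010.00000000.00000000
Network: 32.162.0.0/15


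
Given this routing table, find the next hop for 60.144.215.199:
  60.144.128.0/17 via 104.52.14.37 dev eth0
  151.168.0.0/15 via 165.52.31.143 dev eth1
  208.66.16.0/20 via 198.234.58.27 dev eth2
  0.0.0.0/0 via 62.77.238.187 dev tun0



Longest prefix match for 60.144.215.199:
  /17 60.144.128.0: MATCH
  /15 151.168.0.0: no
  /20 208.66.16.0: no
  /0 0.0.0.0: MATCH
Selected: next-hop 104.52.14.37 via eth0 (matched /17)


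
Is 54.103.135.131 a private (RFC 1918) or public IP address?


RFC 1918 private ranges:
  10.0.0.0/8 (10.0.0.0 - 10.255.255.255)
  172.16.0.0/12 (172.16.0.0 - 172.31.255.255)
  192.168.0.0/16 (192.168.0.0 - 192.168.255.255)
Public (not in any RFC 1918 range)


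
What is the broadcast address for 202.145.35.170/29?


Network: 202.145.35.168/29
Host bits = 3
Set all host bits to 1:
Broadcast: 202.145.35.175


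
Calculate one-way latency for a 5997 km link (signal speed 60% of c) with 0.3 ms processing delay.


Speed = 0.6 * 3e5 km/s = 180000 km/s
Propagation delay = 5997 / 180000 = 0.0333 s = 33.3167 ms
Processing delay = 0.3 ms
Total one-way latency = 33.6167 ms


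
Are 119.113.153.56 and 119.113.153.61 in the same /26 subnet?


Mask: 255.255.255.192
119.113.153.56 AND mask = 119.113.153.0
119.113.153.61 AND mask = 119.113.153.0
Yes, same subnet (119.113.153.0)


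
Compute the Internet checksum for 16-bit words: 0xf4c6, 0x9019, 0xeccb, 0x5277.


Sum all words (with carry folding):
+ 0xf4c6 = 0xf4c6
+ 0x9019 = 0x84e0
+ 0xeccb = 0x71ac
+ 0x5277 = 0xc423
One's complement: ~0xc423
Checksum = 0x3bdc


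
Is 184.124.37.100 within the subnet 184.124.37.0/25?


Subnet network: 184.124.37.0
Test IP AND mask: 184.124.37.0
Yes, 184.124.37.100 is in 184.124.37.0/25


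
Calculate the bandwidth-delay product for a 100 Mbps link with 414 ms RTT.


BDP = bandwidth * RTT
= 100 Mbps * 414 ms
= 100 * 1e6 * 414 / 1000 bits
= 41400000 bits
= 5175000 bytes
= 5053.7109 KB
BDP = 41400000 bits (5175000 bytes)


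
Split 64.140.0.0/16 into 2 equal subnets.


New prefix = 16 + 1 = 17
Each subnet has 32768 addresses
  64.140.0.0/17
  64.140.128.0/17
Subnets: 64.140.0.0/17, 64.140.128.0/17


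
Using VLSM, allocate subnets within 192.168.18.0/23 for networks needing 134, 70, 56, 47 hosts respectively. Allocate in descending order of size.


134 hosts -> /24 (254 usable): 192.168.18.0/24
70 hosts -> /25 (126 usable): 192.168.19.0/25
56 hosts -> /26 (62 usable): 192.168.19.128/26
47 hosts -> /26 (62 usable): 192.168.19.192/26
Allocation: 192.168.18.0/24 (134 hosts, 254 usable); 192.168.19.0/25 (70 hosts, 126 usable); 192.168.19.128/26 (56 hosts, 62 usable); 192.168.19.192/26 (47 hosts, 62 usable)


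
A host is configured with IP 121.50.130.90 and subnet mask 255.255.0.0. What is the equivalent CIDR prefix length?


Binary: 11111111.11111111.00000000.00000000
Count leading 1s
Prefix: /16


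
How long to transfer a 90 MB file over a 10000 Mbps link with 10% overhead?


Effective throughput = 10000 * (1 - 10/100) = 9000 Mbps
File size in Mb = 90 * 8 = 720 Mb
Time = 720 / 9000
Time = 0.08 seconds


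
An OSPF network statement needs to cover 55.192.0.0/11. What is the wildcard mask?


Subnet mask: 255.224.0.0
Wildcard = 255.255.255.255 - subnet mask
255 - 255 = 0
255 - 224 = 31
255 - 0 = 255
255 - 0 = 255
Wildcard: 0.31.255.255


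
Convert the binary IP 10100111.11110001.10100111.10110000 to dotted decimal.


10100111 = 167
11110001 = 241
10100111 = 167
10110000 = 176
IP: 167.241.167.176


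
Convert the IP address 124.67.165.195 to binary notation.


124 = 01111100
67 = 01000011
165 = 10100101
195 = 11000011
Binary: 01111100.01000011.10100101.11000011


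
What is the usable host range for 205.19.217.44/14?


Network: 205.16.0.0
Broadcast: 205.19.255.255
First usable = network + 1
Last usable = broadcast - 1
Range: 205.16.0.1 to 205.19.255.254


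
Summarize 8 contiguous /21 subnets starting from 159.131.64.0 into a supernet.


Original prefix: /21
Number of subnets: 8 = 2^3
New prefix = 21 - 3 = 18
Supernet: 159.131.64.0/18


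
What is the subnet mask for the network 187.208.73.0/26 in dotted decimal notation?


/26 means 26 network bits, 6 host bits
Binary: 11111111111111111111111111000000
Mask: 255.255.255.192


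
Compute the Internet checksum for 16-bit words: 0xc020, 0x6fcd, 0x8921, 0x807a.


Sum all words (with carry folding):
+ 0xc020 = 0xc020
+ 0x6fcd = 0x2fee
+ 0x8921 = 0xb90f
+ 0x807a = 0x398a
One's complement: ~0x398a
Checksum = 0xc675


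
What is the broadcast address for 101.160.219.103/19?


Network: 101.160.192.0/19
Host bits = 13
Set all host bits to 1:
Broadcast: 101.160.223.255


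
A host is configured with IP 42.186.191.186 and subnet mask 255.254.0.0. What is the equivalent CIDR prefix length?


Binary: 11111111.11111110.00000000.00000000
Count leading 1s
Prefix: /15


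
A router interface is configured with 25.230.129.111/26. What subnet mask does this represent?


/26 means 26 network bits, 6 host bits
Binary: 11111111111111111111111111000000
Mask: 255.255.255.192


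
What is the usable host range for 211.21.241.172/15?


Network: 211.20.0.0
Broadcast: 211.21.255.255
First usable = network + 1
Last usable = broadcast - 1
Range: 211.20.0.1 to 211.21.255.254


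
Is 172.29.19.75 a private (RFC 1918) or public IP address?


RFC 1918 private ranges:
  10.0.0.0/8 (10.0.0.0 - 10.255.255.255)
  172.16.0.0/12 (172.16.0.0 - 172.31.255.255)
  192.168.0.0/16 (192.168.0.0 - 192.168.255.255)
Private (in 172.16.0.0/12)


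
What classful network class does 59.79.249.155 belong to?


First octet: 59
Binary: 00111011
0xxxxxxx -> Class A (1-126)
Class A, default mask 255.0.0.0 (/8)


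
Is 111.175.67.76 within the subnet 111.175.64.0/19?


Subnet network: 111.175.64.0
Test IP AND mask: 111.175.64.0
Yes, 111.175.67.76 is in 111.175.64.0/19


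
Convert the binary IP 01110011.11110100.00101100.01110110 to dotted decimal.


01110011 = 115
11110100 = 244
00101100 = 44
01110110 = 118
IP: 115.244.44.118


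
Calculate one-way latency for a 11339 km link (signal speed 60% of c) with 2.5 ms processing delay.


Speed = 0.6 * 3e5 km/s = 180000 km/s
Propagation delay = 11339 / 180000 = 0.063 s = 62.9944 ms
Processing delay = 2.5 ms
Total one-way latency = 65.4944 ms


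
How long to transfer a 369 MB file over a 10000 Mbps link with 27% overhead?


Effective throughput = 10000 * (1 - 27/100) = 7300 Mbps
File size in Mb = 369 * 8 = 2952 Mb
Time = 2952 / 7300
Time = 0.4044 seconds


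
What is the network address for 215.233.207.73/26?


IP:   11010111.11101001.11001111.01001001
Mask: 11111111.11111111.11111111.11000000
AND operation:
Net:  11010111.11101001.11001111.01000000
Network: 215.233.207.64/26


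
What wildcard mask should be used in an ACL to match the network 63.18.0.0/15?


Subnet mask: 255.254.0.0
Wildcard = 255.255.255.255 - subnet mask
255 - 255 = 0
255 - 254 = 1
255 - 0 = 255
255 - 0 = 255
Wildcard: 0.1.255.255


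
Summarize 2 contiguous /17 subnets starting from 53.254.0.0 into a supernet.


Original prefix: /17
Number of subnets: 2 = 2^1
New prefix = 17 - 1 = 16
Supernet: 53.254.0.0/16


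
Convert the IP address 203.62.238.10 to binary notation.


203 = 11001011
62 = 00111110
238 = 11101110
10 = 00001010
Binary: 11001011.00111110.11101110.00001010
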